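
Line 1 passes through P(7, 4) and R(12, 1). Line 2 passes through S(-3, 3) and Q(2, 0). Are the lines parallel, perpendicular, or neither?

Slope of line 1: m1 = (1 - 4)/(12 - 7) = -3/5 = -3/5
Slope of line 2: m2 = (0 - 3)/(2 - -3) = -3/5 = -3/5
Two lines are parallel if and only if they have equal slopes (or both are vertical).
Here m1 = m2 = -3/5, confirming the lines are parallel.

Parallel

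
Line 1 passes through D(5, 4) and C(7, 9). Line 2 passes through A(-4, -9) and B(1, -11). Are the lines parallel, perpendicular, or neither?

Slope of line 1: m1 = (9 - 4)/(7 - 5) = 5/2 = 5/2
Slope of line 2: m2 = (-11 - -9)/(1 - -4) = -2/5 = -2/5
m1 * m2 = (5/2) * (-2/5) = -1 = -1, so the lines are perpendicular.

Perpendicular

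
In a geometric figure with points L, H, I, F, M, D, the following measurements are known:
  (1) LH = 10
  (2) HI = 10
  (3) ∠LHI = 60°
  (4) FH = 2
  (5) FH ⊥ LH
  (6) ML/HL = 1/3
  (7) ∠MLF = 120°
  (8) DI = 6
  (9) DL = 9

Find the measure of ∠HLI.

Step 1: By the law of cosines on triangle LHI: LI² = 10² + 10² − 2·10·10·cos(60°) = 100, so LI = 10.
Step 2: By the inverse law of cosines on triangle HLI: cos(∠HLI) = (10² + 10² − 10²) / (2·10·10) = 100/200 = 0.5, so ∠HLI = 60°.

Therefore, the measure of angle ∠HLI = 60°.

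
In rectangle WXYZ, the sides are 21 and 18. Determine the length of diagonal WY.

Using the Pythagorean theorem:
d² = 21² + 18² = 441 + 324 = 765
d = sqrt(765) = 3*sqrt(85)

3*sqrt(85)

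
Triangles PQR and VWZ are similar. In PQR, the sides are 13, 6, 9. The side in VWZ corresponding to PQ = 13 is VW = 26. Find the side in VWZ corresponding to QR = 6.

k = 26/13 = 2. WZ = 2 * 6 = 12.

12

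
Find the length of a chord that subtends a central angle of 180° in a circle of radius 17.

Drop a perpendicular from the center to the chord, bisecting both the chord and the central angle.
Each half-chord = r sin(θ/2) = 17 sin(90°).
The full chord = 2 × 17 × sin(90°) = 34.

34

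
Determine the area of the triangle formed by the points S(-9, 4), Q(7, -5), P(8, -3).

The Shoelace formula computes the area from vertex coordinates by summing cross products.
For vertices (-9,4), (7,-5), (8,-3):
Signed sum = -9*-5 - 7*4 + 7*-3 - 8*-5 + 8*4 - -9*-3
= 17 + 19 + 5 = 41
Area = (1/2)|41| = 41/2.

41/2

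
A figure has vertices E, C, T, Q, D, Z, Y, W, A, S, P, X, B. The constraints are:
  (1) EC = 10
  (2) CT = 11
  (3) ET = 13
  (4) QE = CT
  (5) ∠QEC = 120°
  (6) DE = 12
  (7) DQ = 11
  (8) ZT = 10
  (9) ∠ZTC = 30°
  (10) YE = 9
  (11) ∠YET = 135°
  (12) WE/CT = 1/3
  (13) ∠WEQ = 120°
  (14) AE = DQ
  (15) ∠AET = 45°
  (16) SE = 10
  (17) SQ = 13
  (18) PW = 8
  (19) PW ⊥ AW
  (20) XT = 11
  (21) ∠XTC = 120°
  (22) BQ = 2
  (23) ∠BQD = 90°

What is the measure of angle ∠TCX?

Step 1: By the law of cosines on triangle CTX: CX² = 11² + 11² − 2·11·11·cos(120°) = 363, so CX = 11·√3.
Step 2: By the inverse law of cosines on triangle TCX: cos(∠TCX) = (11² + (11·√3)² − 11²) / (2·11·11·√3) = 363/419.16 = 0.866, so ∠TCX = 30°.

Therefore, the measure of angle ∠TCX = 30°.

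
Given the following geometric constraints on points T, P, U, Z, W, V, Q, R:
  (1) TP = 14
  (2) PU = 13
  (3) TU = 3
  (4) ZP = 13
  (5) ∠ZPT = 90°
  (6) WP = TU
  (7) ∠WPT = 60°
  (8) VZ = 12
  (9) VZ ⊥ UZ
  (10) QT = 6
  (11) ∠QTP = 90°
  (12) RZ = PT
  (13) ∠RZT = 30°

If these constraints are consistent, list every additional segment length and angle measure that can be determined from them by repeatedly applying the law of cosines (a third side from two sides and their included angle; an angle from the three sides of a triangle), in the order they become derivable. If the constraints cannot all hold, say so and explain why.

The constraints are consistent. Derivable facts, in order:
After 1 step:
- PQ = 2·√58
- TW = √163
- TZ ≈ 19.1
- ∠PTU = 64.62°
- ∠PUT = 103.34°
- ∠TPU = 12.03°
After 2 steps:
- TR ≈ 9.89
- ∠PQT = 66.8°
- ∠PTW = 11.74°
- ∠PTZ = 42.88°
- ∠PWT = 108.26°
- ∠PZT = 47.12°
- ∠QPT = 23.2°
After 3 steps:
- ∠RTZ = 45.08°
- ∠TRZ = 104.92°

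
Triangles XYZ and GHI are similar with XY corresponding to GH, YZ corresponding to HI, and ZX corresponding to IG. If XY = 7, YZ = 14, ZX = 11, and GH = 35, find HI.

Since the triangles are similar, the ratio of corresponding sides is constant.
Scale factor k = GH / XY = 35 / 7 = 5
HI = k * YZ = 5 * 14 = 70

70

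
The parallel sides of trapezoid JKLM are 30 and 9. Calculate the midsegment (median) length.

midsegment = (30 + 9) / 2 = 39 / 2 = 39/2

39/2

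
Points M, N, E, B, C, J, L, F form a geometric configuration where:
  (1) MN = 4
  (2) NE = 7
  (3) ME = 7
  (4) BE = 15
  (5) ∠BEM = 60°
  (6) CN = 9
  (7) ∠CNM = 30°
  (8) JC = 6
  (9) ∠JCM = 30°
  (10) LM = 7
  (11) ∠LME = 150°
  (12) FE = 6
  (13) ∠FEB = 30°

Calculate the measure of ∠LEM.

Step 1: By the law of cosines on triangle EML: EL² = 7² + 7² − 2·7·7·cos(150°) = 182.87, so EL ≈ 13.52.
Step 2: By the inverse law of cosines on triangle LEM: cos(∠LEM) = (13.52² + 7² − 7²) / (2·13.52·7) = 182.87/189.32 = 0.9659, so ∠LEM = 15°.

Therefore, the measure of angle ∠LEM = 15°.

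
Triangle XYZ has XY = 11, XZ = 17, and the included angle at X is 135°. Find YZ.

By the law of cosines: YZ^2 = XY^2 + XZ^2 - 2*XY*XZ*cos(X)
YZ^2 = 11^2 + 17^2 - 2*11*17*cos(135°)
YZ^2 = 121 + 289 - 374*(-sqrt(2)/2)
YZ^2 = 187*sqrt(2) + 410
YZ = sqrt(187*sqrt(2) + 410)

sqrt(187*sqrt(2) + 410)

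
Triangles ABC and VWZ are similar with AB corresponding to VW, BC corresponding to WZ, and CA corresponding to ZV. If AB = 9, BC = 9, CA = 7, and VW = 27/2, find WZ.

k = 27/2/9 = 3/2. WZ = 3/2 * 9 = 27/2.

27/2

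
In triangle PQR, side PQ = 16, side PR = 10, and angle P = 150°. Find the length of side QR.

Law of cosines: QR^2 = 16^2 + 10^2 - 2(16)(10)cos(150°) = 160*sqrt(3) + 356, so QR = 2*sqrt(40*sqrt(3) + 89).

2*sqrt(40*sqrt(3) + 89)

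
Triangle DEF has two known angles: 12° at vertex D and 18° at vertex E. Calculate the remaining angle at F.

angle F = 180 - 12 - 18 = 150 degrees.

150 degrees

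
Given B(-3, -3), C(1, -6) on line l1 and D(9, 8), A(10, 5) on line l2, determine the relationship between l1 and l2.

Slope of line 1: m1 = (-6 - -3)/(1 - -3) = -3/4 = -3/4
Slope of line 2: m2 = (5 - 8)/(10 - 9) = -3/1 = -3
m1 != m2 and m1*m2 = 9/4 != -1. Neither.

Neither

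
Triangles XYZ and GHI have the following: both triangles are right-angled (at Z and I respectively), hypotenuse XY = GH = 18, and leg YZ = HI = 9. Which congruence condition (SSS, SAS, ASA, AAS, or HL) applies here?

Consider the given information: both triangles are right-angled (at Z and I respectively), hypotenuse XY = GH = 18, and leg YZ = HI = 9
This is not SAS or ASA: SAS requires two sides and the included angle between them. ASA requires two angles and the side between them.
The correct criterion is HL. The hypotenuse and one leg of two right triangles are equal (Hypotenuse-Leg).

HL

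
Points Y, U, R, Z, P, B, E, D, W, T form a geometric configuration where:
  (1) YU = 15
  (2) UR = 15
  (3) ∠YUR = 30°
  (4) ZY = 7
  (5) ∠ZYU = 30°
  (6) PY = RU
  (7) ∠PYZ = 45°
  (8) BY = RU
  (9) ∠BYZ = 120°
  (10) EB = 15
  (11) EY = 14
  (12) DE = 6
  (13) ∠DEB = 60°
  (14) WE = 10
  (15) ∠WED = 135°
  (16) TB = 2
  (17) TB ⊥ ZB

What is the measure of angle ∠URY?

Step 1: By the law of cosines on triangle RUY: RY² = 15² + 15² − 2·15·15·cos(30°) = 60.29, so RY ≈ 7.76.
Step 2: By the inverse law of cosines on triangle URY: cos(∠URY) = (15² + 7.76² − 15²) / (2·15·7.76) = 60.29/232.94 = 0.2588, so ∠URY = 75°.

Therefore, the measure of angle ∠URY = 75°.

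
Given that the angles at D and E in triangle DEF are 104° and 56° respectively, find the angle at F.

The interior angles sum to 180°: angle F = 180 - 104 - 56 = 20°.
The triangle is obtuse (angles 104°, 56°, 20°).

20 degrees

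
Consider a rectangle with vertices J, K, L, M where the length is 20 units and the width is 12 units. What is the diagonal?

d = sqrt(20^2 + 12^2) = sqrt(544) = 4*sqrt(34)

4*sqrt(34)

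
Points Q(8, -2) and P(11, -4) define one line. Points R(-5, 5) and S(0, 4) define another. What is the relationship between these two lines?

Slope of line 1: m1 = (-4 - -2)/(11 - 8) = -2/3 = -2/3
Slope of line 2: m2 = (4 - 5)/(0 - -5) = -1/5 = -1/5
m1 != m2 (-2/3 != -1/5), so not parallel.
m1 * m2 = (-2/3) * (-1/5) = 2/15 != -1, so not perpendicular.
The lines are neither parallel nor perpendicular.

Neither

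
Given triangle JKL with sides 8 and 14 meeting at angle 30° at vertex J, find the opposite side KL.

Law of cosines: KL^2 = 8^2 + 14^2 - 2(8)(14)cos(30°) = 260 - 112*sqrt(3), so KL = 2*sqrt(65 - 28*sqrt(3)).

2*sqrt(65 - 28*sqrt(3))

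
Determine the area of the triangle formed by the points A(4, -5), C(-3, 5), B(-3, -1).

Shoelace: Area = (1/2)|4(5--1) + -3(-1--5) + -3(-5-5)| = (1/2)(42) = 21

21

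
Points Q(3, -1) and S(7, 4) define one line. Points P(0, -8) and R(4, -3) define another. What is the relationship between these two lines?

Slope of line 1: m1 = (4 - -1)/(7 - 3) = 5/4 = 5/4
Slope of line 2: m2 = (-3 - -8)/(4 - 0) = 5/4 = 5/4
m1 = m2, so the lines are parallel.

Parallel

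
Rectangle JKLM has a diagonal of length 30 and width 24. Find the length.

The diagonal of a rectangle forms a right triangle with the two sides.
Rearranging the Pythagorean theorem: missing side = sqrt(d^2 - known^2).
= sqrt(900 - 576) = sqrt(324) = 18.

18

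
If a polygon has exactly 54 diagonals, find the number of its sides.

Using d = n(n - 3)/2, we solve 54 = n(n - 3)/2.
So n(n - 3) = 108.
Testing n = 12: 12 * 9 = 108 = 108. Correct.
The polygon has 12 sides.

12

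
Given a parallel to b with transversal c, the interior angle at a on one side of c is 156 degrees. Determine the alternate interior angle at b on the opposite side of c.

Alternate interior angles lie on opposite sides of the transversal, between the parallel lines.
By the alternate interior angle theorem, they are equal: 156 degrees.

156 degrees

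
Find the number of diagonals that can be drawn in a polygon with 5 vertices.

Each of the 5 vertices connects to 2 non-adjacent vertices via diagonals.
Total connections = 5 × 2 = 10, but each diagonal is counted twice.
Number of diagonals = 10 / 2 = 5.

5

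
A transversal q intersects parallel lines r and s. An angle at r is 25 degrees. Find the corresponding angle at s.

Corresponding angles are equal: 25 degrees.

25 degrees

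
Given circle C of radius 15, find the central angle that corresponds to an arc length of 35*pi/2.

The full circumference is 2πr = 30*pi.
The arc is 35*pi/2 / 30*pi = 7/12 of the full circle.
So the central angle = 7/12 × 360° = 210°.

210°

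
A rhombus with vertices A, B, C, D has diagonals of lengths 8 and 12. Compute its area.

Area of a rhombus = (d1 * d2) / 2
Area = (8 * 12) / 2
Area = 96 / 2
Area = 48

48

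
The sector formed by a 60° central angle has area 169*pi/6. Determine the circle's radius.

Sector area A = πr² × θ/360, so r² = 360A / (πθ).
r² = 360 × 169*pi/6 / (π × 60)
r² = 169
r = 13

13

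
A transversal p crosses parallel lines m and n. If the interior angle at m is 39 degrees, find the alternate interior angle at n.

Alternate interior angles formed by parallel lines and a transversal are equal.
The given angle is 39 degrees.
The alternate interior angle = 39 degrees.

39 degrees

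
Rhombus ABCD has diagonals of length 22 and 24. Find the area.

The diagonals of a rhombus divide it into four right triangles.
Each triangle has legs 22/ 2 = 11 and 24/2 = 12, so each has area (1/2)*11*12 = 66.
Four such triangles give total area = (d1 * d2) / 2 = 264.

264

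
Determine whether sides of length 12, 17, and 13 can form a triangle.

Check all three triangle inequalities:
12 + 17 = 29 > 13 ✓
12 + 13 = 25 > 17 ✓
17 + 13 = 30 > 12 ✓
All conditions hold, so these sides form a valid triangle.

Yes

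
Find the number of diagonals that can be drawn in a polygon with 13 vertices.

The number of diagonals in an n-gon is n(n - 3)/2.
For n = 13: 13(13 - 3)/2 = 13 × 10 / 2 = 65.

65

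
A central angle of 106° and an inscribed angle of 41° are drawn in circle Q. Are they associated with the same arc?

By the inscribed angle theorem, the inscribed angle for a central angle of 106° should be 106° / 2 = 53°.
The given inscribed angle is 41°, which does not equal 53°.
Therefore, no, they do not correspond to the same arc.

No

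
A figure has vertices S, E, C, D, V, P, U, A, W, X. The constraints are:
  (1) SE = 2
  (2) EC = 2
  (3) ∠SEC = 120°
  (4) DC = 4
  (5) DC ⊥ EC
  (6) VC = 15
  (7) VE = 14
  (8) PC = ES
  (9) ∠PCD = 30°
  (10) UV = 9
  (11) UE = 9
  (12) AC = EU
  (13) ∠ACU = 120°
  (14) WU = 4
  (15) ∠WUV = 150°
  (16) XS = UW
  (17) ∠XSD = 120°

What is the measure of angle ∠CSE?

Step 1: By the law of cosines on triangle SEC: SC² = 2² + 2² − 2·2·2·cos(120°) = 12, so SC = 2·√3.
Step 2: By the inverse law of cosines on triangle CSE: cos(∠CSE) = ((2·√3)² + 2² − 2²) / (2·2·√3·2) = 12/13.86 = 0.866, so ∠CSE = 30°.

Therefore, the measure of angle ∠CSE = 30°.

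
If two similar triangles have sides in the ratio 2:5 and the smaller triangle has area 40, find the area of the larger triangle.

Area ratio = (2/5)^2 = 4/25. Area of the larger triangle = 40 * 25/4 = 250.

250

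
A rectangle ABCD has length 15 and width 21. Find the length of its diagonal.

d = sqrt(15^2 + 21^2) = sqrt(666) = 3*sqrt(74)

3*sqrt(74)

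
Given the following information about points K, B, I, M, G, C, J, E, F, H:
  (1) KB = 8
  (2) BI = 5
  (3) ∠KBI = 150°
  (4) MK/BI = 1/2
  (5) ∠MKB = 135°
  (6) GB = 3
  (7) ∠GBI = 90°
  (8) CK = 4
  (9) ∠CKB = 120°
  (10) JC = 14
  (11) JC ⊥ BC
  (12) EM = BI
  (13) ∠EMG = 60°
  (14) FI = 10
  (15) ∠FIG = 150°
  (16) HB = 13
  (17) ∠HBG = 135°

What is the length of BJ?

Step 1: By the law of cosines on triangle BKC: BC² = 8² + 4² − 2·8·4·cos(120°) = 112, so BC = 4·√7.
Step 2: By the law of cosines on triangle BCJ: BJ² = (4·√7)² + 14² − 2·4·√7·14·cos(90°) = 308, so BJ = 2·√77.

Therefore, the length of BJ = 2·√77.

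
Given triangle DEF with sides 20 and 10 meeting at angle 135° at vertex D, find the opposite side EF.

By the law of cosines: EF^2 = DE^2 + DF^2 - 2*DE*DF*cos(D)
EF^2 = 20^2 + 10^2 - 2*20*10*cos(135°)
EF^2 = 400 + 100 - 400*(-sqrt(2)/2)
EF^2 = 200*sqrt(2) + 500
EF = 10*sqrt(2*sqrt(2) + 5)

10*sqrt(2*sqrt(2) + 5)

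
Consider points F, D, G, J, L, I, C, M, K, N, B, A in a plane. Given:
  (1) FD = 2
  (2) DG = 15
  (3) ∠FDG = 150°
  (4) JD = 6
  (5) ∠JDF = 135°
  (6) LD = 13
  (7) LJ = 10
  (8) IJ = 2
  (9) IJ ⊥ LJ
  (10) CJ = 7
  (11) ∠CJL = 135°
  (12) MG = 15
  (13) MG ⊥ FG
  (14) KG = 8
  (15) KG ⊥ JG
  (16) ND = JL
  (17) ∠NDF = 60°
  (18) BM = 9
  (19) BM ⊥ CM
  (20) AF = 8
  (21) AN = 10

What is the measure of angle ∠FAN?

From the given relations: ND = JL = 10.
Step 1: By the law of cosines on triangle FDN: FN² = 2² + 10² − 2·2·10·cos(60°) = 84, so FN = 2·√21.
Step 2: By the inverse law of cosines on triangle FAN: cos(∠FAN) = (8² + 10² − (2·√21)²) / (2·8·10) = 80/160 = 0.5, so ∠FAN = 60°.

Therefore, the measure of angle ∠FAN = 60°.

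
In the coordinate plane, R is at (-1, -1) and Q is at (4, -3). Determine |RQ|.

The horizontal distance is |4 - -1| = 5 and the vertical distance is |-3 - -1| = 2.
By the Pythagorean theorem, d = sqrt(5^2 + 2^2) = sqrt(29).

sqrt(29)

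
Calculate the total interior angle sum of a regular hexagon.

The sum of interior angles of an n-sided polygon is (n - 2) * 180.
For n = 6: (6 - 2) * 180 = 4 * 180 = 720 degrees.

720 degrees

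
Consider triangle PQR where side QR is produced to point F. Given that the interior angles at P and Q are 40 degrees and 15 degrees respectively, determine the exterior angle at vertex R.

The interior angle at R is 180 - 40 - 15 = 125 degrees.
The exterior angle and interior angle at R are supplementary:
Exterior angle = 180 - 125 = 55 degrees.

55 degrees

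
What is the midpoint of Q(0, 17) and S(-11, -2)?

The midpoint is the average of the coordinates:
x: (0 + -11)/2 = -11/2
y: (17 + -2)/2 = 15/2
Midpoint = (-11/2, 15/2)

(-11/2, 15/2)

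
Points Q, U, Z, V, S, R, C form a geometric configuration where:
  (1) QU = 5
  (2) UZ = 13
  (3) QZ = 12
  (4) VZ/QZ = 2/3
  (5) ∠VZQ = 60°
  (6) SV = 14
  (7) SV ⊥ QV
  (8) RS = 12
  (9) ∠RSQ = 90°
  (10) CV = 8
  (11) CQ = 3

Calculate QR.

From the given relations: VZ = 2/3·QZ = 2/3·12 = 8.
Step 1: By the law of cosines on triangle VZQ: VQ² = 8² + 12² − 2·8·12·cos(60°) = 112, so VQ = 4·√7.
Step 2: By the law of cosines on triangle SVQ: SQ² = 14² + (4·√7)² − 2·14·4·√7·cos(90°) = 308, so SQ = 2·√77.
Step 3: By the law of cosines on triangle QSR: QR² = (2·√77)² + 12² − 2·2·√77·12·cos(90°) = 452, so QR = 2·√113.

Therefore, the length of QR = 2·√113.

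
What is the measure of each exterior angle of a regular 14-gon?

Each exterior angle of a regular n-gon is 360 / n.
For n = 14: 360 / 14 = 180/7 degrees.

180/7 degrees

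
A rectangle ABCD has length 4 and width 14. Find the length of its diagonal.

A rectangle's diagonal splits it into two right triangles, with the diagonal as the hypotenuse.
By the Pythagorean theorem, d^2 = 4^2 + 14^2 = 212.
Therefore d = sqrt(212) = 2*sqrt(53).

2*sqrt(53)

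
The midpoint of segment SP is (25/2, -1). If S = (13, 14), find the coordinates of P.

Using the midpoint formula: M = ((x1 + x2)/2, (y1 + y2)/2)
We know M = (25/2, -1) and S = (13, 14)
For x: 25/2 = (13 + x2)/2, so x2 = 2*25/2 - 13 = 12
For y: -1 = (14 + y2)/2, so y2 = 2*-1 - 14 = -16
P = (12, -16)

(12, -16)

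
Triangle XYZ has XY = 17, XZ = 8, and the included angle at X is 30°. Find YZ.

Law of cosines: YZ^2 = 17^2 + 8^2 - 2(17)(8)cos(30°) = 353 - 136*sqrt(3), so YZ = sqrt(353 - 136*sqrt(3)).

sqrt(353 - 136*sqrt(3))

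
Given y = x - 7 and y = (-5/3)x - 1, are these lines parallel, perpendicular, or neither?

Slope of line 1: m1 = 1
Slope of line 2: m2 = -5/3
m1 != m2 and m1*m2 = -5/3 != -1. Neither.

Neither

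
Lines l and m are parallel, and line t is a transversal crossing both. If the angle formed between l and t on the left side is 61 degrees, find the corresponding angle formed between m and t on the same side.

Corresponding angles formed by parallel lines and a transversal are equal.
The given angle is 61 degrees.
The corresponding angle = 61 degrees.

61 degrees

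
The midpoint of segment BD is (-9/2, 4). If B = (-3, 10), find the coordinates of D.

Using the midpoint formula: M = ((x1 + x2)/2, (y1 + y2)/2)
We know M = (-9/2, 4) and B = (-3, 10)
For x: -9/2 = (-3 + x2)/2, so x2 = 2*-9/2 - -3 = -6
For y: 4 = (10 + y2)/2, so y2 = 2*4 - 10 = -2
D = (-6, -2)

(-6, -2)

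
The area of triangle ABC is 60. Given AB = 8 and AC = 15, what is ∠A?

From the SAS area formula Area = (1/2)ab sin(C), rearranging gives sin(C) = 2*Area/(ab).
sin(C) = 2 * 60 / (120) = 1.
Therefore C = arcsin(1) = 90°.

90°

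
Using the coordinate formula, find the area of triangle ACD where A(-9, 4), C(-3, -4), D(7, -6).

The Shoelace formula computes the area from vertex coordinates by summing cross products.
For vertices (-9,4), (-3,-4), (7,-6):
Signed sum = -9*-4 - -3*4 + -3*-6 - 7*-4 + 7*4 - -9*-6
= 48 + 46 + -26 = 68
Area = (1/2)|68| = 34.

34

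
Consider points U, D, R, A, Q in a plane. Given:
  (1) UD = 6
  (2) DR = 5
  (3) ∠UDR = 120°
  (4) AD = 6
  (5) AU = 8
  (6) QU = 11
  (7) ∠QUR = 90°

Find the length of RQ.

Step 1: By the law of cosines on triangle UDR: UR² = 6² + 5² − 2·6·5·cos(120°) = 91, so UR = √91.
Step 2: By the law of cosines on triangle RUQ: RQ² = √91² + 11² − 2·√91·11·cos(90°) = 212, so RQ = 2·√53.

Therefore, the length of RQ = 2·√53.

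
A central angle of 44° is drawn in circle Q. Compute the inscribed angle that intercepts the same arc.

By the inscribed angle theorem, the inscribed angle is half the central angle.
Inscribed angle = 44° / 2 = 22°

22°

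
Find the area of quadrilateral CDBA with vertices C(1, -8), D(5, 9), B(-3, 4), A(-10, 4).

The Shoelace formula works by pairing each vertex with the next (cycling back to the first).
For each pair, compute x_i*y_(i+1) - x_(i+1)*y_i:
  (1*9 - 5*-8) = 49
  (5*4 - -3*9) = 47
  (-3*4 - -10*4) = 28
  (-10*-8 - 1*4) = 76
Taking half the absolute value of the total: Area = (1/2)(200) = 100.

100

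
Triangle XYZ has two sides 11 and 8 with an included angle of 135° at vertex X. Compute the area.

Area = (1/2)(11)(8) sin(135°) = (1/2)(11)(8)(sqrt(2)/2) = 22*sqrt(2)

22*sqrt(2)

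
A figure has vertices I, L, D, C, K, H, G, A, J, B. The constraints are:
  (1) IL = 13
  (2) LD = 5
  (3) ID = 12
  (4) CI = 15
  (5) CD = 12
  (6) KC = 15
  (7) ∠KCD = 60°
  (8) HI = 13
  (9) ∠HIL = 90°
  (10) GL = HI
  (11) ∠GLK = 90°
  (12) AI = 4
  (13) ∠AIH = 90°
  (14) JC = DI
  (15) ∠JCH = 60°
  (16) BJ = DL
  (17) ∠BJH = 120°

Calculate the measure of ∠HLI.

Step 1: By the law of cosines on triangle LIH: LH² = 13² + 13² − 2·13·13·cos(90°) = 338, so LH = 13·√2.
Step 2: By the inverse law of cosines on triangle HLI: cos(∠HLI) = ((13·√2)² + 13² − 13²) / (2·13·√2·13) = 338/478 = 0.7071, so ∠HLI = 45°.

Therefore, the measure of angle ∠HLI = 45°.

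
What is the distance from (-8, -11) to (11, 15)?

d = sqrt((19)^2 + (26)^2) = sqrt(1037)

sqrt(1037)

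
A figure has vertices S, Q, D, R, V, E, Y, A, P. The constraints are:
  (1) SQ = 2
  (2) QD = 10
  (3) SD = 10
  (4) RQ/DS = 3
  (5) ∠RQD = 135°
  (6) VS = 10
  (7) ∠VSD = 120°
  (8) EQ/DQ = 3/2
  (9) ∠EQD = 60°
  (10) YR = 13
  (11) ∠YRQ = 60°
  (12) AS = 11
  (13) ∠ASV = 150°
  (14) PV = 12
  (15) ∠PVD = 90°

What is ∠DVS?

Step 1: By the law of cosines on triangle VSD: VD² = 10² + 10² − 2·10·10·cos(120°) = 300, so VD = 10·√3.
Step 2: By the inverse law of cosines on triangle DVS: cos(∠DVS) = ((10·√3)² + 10² − 10²) / (2·10·√3·10) = 300/346.41 = 0.866, so ∠DVS = 30°.

Therefore, the measure of angle ∠DVS = 30°.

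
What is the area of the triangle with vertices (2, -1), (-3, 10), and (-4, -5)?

Using the Shoelace formula for a triangle:
Area = (1/2)|x0(y1 - y2) + x1(y2 - y0) + x2(y0 - y1)|
Area = (1/2)|2(10 - -5) + -3(-5 - -1) + -4(-1 - 10)|
Area = (1/2)|30 + 12 + 44|
Area = (1/2)|86|
Area = (1/2)(86)
Area = 43

43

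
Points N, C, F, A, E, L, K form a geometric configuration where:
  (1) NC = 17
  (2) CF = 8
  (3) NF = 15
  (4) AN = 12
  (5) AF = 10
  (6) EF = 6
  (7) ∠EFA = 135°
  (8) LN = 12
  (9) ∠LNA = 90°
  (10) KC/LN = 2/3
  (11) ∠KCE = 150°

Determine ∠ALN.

Step 1: By the law of cosines on triangle LNA: LA² = 12² + 12² − 2·12·12·cos(90°) = 288, so LA = 12·√2.
Step 2: By the inverse law of cosines on triangle ALN: cos(∠ALN) = ((12·√2)² + 12² − 12²) / (2·12·√2·12) = 288/407.29 = 0.7071, so ∠ALN = 45°.

Therefore, the measure of angle ∠ALN = 45°.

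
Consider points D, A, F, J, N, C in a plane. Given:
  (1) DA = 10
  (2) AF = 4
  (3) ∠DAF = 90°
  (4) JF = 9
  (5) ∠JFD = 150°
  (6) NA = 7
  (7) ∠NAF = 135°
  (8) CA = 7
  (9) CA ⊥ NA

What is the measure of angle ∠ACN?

Step 1: By the law of cosines on triangle CAN: CN² = 7² + 7² − 2·7·7·cos(90°) = 98, so CN = 7·√2.
Step 2: By the inverse law of cosines on triangle ACN: cos(∠ACN) = (7² + (7·√2)² − 7²) / (2·7·7·√2) = 98/138.59 = 0.7071, so ∠ACN = 45°.

Therefore, the measure of angle ∠ACN = 45°.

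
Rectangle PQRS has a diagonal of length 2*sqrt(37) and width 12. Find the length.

b = sqrt(d^2 - a^2) = sqrt(148 - 144) = sqrt(4) = 2

2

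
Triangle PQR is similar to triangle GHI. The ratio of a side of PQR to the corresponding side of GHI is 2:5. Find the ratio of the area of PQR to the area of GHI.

Area ratio = (side ratio)^2 = (2/5)^2 = 4:25.

4:25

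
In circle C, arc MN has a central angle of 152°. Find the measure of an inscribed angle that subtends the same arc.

An inscribed angle intercepts an arc from a point on the circle, while the central angle intercepts the same arc from the center.
The inscribed angle is always half the central angle: 152° / 2 = 76°.

76°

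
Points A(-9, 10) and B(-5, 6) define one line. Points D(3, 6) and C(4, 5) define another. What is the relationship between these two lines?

Slope of line 1: m1 = (6 - 10)/(-5 - -9) = -4/4 = -1
Slope of line 2: m2 = (5 - 6)/(4 - 3) = -1/1 = -1
m1 = m2, so the lines are parallel.

Parallel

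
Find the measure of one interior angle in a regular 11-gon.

Each interior angle of a regular n-gon is (n - 2) * 180 / n.
For n = 11: (11 - 2) * 180 / 11 = 1620/11 = 1620/11 degrees.

1620/11 degrees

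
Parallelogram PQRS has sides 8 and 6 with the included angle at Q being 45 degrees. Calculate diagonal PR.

The diagonal of a parallelogram can be found by treating two adjacent sides and the diagonal as a triangle.
Applying the law of cosines with sides 8, 6 and included angle 45°:
d^2 = 64 + 36 - 96*cos(45°) = 100 - 48*sqrt(2)
d = 2*sqrt(25 - 12*sqrt(2))

2*sqrt(25 - 12*sqrt(2))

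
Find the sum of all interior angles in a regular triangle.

The sum of interior angles of an n-sided polygon is (n - 2) * 180.
For n = 3: (3 - 2) * 180 = 1 * 180 = 180 degrees.

180 degrees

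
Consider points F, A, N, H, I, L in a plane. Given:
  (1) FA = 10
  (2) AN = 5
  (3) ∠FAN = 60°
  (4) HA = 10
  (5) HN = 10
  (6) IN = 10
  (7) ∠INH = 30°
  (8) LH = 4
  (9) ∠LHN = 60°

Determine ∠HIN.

Step 1: By the law of cosines on triangle INH: IH² = 10² + 10² − 2·10·10·cos(30°) = 26.79, so IH ≈ 5.18.
Step 2: By the inverse law of cosines on triangle HIN: cos(∠HIN) = (5.18² + 10² − 10²) / (2·5.18·10) = 26.79/103.53 = 0.2588, so ∠HIN = 75°.

Therefore, the measure of angle ∠HIN = 75°.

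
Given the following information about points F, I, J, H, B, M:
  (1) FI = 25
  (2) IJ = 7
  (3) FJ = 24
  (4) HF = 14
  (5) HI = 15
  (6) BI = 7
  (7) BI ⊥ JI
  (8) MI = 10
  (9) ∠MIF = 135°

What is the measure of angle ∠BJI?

Step 1: By the law of cosines on triangle JIB: JB² = 7² + 7² − 2·7·7·cos(90°) = 98, so JB = 7·√2.
Step 2: By the inverse law of cosines on triangle BJI: cos(∠BJI) = ((7·√2)² + 7² − 7²) / (2·7·√2·7) = 98/138.59 = 0.7071, so ∠BJI = 45°.

Therefore, the measure of angle ∠BJI = 45°.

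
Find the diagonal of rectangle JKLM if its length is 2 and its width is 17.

Using the Pythagorean theorem:
d² = 2² + 17² = 4 + 289 = 293
d = sqrt(293)

sqrt(293)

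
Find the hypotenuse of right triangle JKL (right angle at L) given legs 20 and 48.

JK = sqrt(20^2 + 48^2) = sqrt(2704) = 52

52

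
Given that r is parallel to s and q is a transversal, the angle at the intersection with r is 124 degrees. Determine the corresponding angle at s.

Corresponding angles are equal: 124 degrees.

124 degrees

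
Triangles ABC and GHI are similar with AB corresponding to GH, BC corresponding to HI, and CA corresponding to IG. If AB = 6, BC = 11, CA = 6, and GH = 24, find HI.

Similar triangles have proportional sides. Setting up the proportion:
GH / AB = HI / BC
24 / 6 = HI / 11
HI = 11 * 24 / 6 = 44.

44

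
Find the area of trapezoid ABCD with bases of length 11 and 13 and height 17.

A trapezoid's area equals the midsegment times the height.
The midsegment is (11 + 13) / 2 = 12.
Area = 12 * 17 = 204.

204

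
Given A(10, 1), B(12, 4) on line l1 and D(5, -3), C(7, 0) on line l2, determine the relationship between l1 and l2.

Slope of line 1: m1 = (4 - 1)/(12 - 10) = 3/2 = 3/2
Slope of line 2: m2 = (0 - -3)/(7 - 5) = 3/2 = 3/2
Since m1 = m2 = 3/2, the lines are parallel.

Parallel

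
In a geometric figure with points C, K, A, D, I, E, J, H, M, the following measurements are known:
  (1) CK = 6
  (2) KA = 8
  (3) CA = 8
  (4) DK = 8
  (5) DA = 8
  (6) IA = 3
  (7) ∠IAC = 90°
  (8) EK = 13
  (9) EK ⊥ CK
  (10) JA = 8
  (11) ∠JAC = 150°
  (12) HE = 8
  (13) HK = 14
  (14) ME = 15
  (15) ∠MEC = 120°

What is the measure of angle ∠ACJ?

Step 1: By the law of cosines on triangle CAJ: CJ² = 8² + 8² − 2·8·8·cos(150°) = 238.85, so CJ ≈ 15.45.
Step 2: By the inverse law of cosines on triangle ACJ: cos(∠ACJ) = (8² + 15.45² − 8²) / (2·8·15.45) = 238.85/247.28 = 0.9659, so ∠ACJ = 15°.

Therefore, the measure of angle ∠ACJ = 15°.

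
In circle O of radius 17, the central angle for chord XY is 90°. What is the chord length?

Chord length = 2r sin(θ/2)
= 2 × 17 × sin(90°/2)
= 2 × 17 × sin(45°)
= 17*sqrt(2)

17*sqrt(2)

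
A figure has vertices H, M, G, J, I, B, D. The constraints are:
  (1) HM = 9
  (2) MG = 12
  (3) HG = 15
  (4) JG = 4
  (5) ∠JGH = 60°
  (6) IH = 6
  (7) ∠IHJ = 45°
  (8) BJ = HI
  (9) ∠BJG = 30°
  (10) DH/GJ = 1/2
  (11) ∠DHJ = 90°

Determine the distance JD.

From the given relations: DH = 1/2·GJ = 1/2·4 = 2.
Step 1: By the law of cosines on triangle JGH: JH² = 4² + 15² − 2·4·15·cos(60°) = 181, so JH = √181.
Step 2: By the law of cosines on triangle JHD: JD² = √181² + 2² − 2·√181·2·cos(90°) = 185, so JD = √185.

Therefore, the length of JD = √185.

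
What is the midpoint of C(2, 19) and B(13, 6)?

The midpoint is the average of the coordinates:
x: (2 + 13)/2 = 15/2
y: (19 + 6)/2 = 25/2
Midpoint = (15/2, 25/2)

(15/2, 25/2)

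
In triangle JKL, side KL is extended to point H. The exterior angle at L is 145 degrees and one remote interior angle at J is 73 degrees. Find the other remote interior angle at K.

angle K = 145 - 73 = 72 degrees (exterior angle theorem).

72 degrees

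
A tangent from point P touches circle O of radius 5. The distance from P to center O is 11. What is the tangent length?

Let T be the point of tangency. Then OT ⊥ PT (radius ⊥ tangent).
In right triangle OTP: OP² = OT² + PT²
11² = 5² + PT²
PT² = 96, PT = 4*sqrt(6)

4*sqrt(6)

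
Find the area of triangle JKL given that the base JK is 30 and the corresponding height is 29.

Area = (1/2) * base * height
Area = (1/2) * 30 * 29
Area = 435

435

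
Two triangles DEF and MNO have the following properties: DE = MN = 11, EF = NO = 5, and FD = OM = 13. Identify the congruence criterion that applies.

The given information matches SSS: All three pairs of corresponding sides are equal (Side-Side-Side).

SSS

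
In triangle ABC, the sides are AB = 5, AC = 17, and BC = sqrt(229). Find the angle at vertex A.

cos(A) = (5² + 17² - (sqrt(229))²) / (2 × 5 × 17) = 1/2, so A = arccos(1/2) = 60°.

60°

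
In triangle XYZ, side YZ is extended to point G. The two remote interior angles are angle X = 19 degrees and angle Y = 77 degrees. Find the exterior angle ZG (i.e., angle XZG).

The interior angle at Z is 180 - 19 - 77 = 84 degrees.
The exterior angle and interior angle at Z are supplementary:
Exterior angle = 180 - 84 = 96 degrees.

96 degrees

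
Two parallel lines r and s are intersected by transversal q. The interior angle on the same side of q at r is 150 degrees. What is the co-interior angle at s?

Co-interior angles sum to 180: 180 - 150 = 30 degrees.

30 degrees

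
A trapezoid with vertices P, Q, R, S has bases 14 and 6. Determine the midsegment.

midsegment = (14 + 6) / 2 = 20 / 2 = 10

10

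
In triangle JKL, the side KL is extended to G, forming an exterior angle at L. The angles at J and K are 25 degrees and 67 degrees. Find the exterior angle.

The interior angle at L is 180 - 25 - 67 = 88 degrees.
The exterior angle and interior angle at L are supplementary:
Exterior angle = 180 - 88 = 92 degrees.

92 degrees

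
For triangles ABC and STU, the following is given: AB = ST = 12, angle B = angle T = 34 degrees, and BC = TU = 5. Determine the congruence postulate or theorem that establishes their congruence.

The given information provides:
AB = ST = 12, angle B = angle T = 34 degrees, and BC = TU = 5
This matches the SAS congruence theorem.
Two pairs of corresponding sides and the included angle are equal (Side-Angle-Side).

SAS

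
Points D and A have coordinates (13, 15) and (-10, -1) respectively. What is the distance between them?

d = sqrt((-10 - 13)^2 + (-1 - 15)^2)
d = sqrt(-23^2 + -16^2)
d = sqrt(529 + 256)
d = sqrt(785)

sqrt(785)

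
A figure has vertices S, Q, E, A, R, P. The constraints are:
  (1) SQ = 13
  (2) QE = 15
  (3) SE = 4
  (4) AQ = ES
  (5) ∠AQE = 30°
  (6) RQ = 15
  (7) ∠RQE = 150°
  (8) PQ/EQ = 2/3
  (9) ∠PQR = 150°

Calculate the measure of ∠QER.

Step 1: By the law of cosines on triangle EQR: ER² = 15² + 15² − 2·15·15·cos(150°) = 839.71, so ER ≈ 28.98.
Step 2: By the inverse law of cosines on triangle QER: cos(∠QER) = (15² + 28.98² − 15²) / (2·15·28.98) = 839.71/869.33 = 0.9659, so ∠QER = 15°.

Therefore, the measure of angle ∠QER = 15°.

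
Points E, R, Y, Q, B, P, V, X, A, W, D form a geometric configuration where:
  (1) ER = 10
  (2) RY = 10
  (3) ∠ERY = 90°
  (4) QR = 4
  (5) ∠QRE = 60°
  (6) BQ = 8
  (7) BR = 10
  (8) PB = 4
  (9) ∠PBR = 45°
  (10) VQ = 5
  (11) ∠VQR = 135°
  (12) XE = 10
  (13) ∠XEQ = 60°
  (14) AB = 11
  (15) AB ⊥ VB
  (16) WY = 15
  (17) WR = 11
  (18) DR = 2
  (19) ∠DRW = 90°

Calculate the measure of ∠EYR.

Step 1: By the law of cosines on triangle YRE: YE² = 10² + 10² − 2·10·10·cos(90°) = 200, so YE = 10·√2.
Step 2: By the inverse law of cosines on triangle EYR: cos(∠EYR) = ((10·√2)² + 10² − 10²) / (2·10·√2·10) = 200/282.84 = 0.7071, so ∠EYR = 45°.

Therefore, the measure of angle ∠EYR = 45°.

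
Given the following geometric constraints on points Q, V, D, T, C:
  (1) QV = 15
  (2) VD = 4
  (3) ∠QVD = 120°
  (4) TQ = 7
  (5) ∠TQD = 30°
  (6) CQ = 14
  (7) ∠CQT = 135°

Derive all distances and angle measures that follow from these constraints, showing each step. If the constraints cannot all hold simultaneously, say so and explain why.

The constraints are consistent.

Step 1: From QV = 15, VD = 4, and ∠QVD = 120°, by the law of cosines:
  QD² = QV² + VD² - 2·QV·VD·cos(120°) = 225 + 16 + 60 = 301
  QD ≈ 17.35

Step 2: From TQ = 7, QC = 14, and ∠TQC = 135°, by the law of cosines:
  TC² = TQ² + QC² - 2·TQ·QC·cos(135°) = 49 + 196 + 138.6 = 383.6
  TC ≈ 19.59

Step 3: From DQ = 17.35, QT = 7, and ∠DQT = 30°, by the law of cosines:
  DT² = DQ² + QT² - 2·DQ·QT·cos(30°) = 301 + 49 - 210.3 = 139.7
  DT ≈ 11.82

Step 4: From QD = 17.35, QV = 15, DV = 4, by the inverse law of cosines:
  cos(∠DQV) = (QD² + QV² - DV²) / (2·QD·QV)
  ∠DQV = 11.52°

Step 5: From DQ = 17.35, DV = 4, QV = 15, by the inverse law of cosines:
  cos(∠QDV) = (DQ² + DV² - QV²) / (2·DQ·DV)
  ∠QDV = 48.48°

Step 6: From TC = 19.59, TQ = 7, CQ = 14, by the inverse law of cosines:
  cos(∠CTQ) = (TC² + TQ² - CQ²) / (2·TC·TQ)
  ∠CTQ = 30.36°

Step 7: From CQ = 14, CT = 19.59, QT = 7, by the inverse law of cosines:
  cos(∠QCT) = (CQ² + CT² - QT²) / (2·CQ·CT)
  ∠QCT = 14.64°

Step 8: From DQ = 17.35, DT = 11.82, QT = 7, by the inverse law of cosines:
  cos(∠QDT) = (DQ² + DT² - QT²) / (2·DQ·DT)
  ∠QDT = 17.23°

Step 9: From TD = 11.82, TQ = 7, DQ = 17.35, by the inverse law of cosines:
  cos(∠DTQ) = (TD² + TQ² - DQ²) / (2·TD·TQ)
  ∠DTQ = 132.77°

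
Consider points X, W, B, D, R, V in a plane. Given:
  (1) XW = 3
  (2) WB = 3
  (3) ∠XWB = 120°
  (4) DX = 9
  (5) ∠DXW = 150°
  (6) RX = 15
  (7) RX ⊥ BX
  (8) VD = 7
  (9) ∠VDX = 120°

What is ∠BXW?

Step 1: By the law of cosines on triangle XWB: XB² = 3² + 3² − 2·3·3·cos(120°) = 27, so XB = 3·√3.
Step 2: By the inverse law of cosines on triangle BXW: cos(∠BXW) = ((3·√3)² + 3² − 3²) / (2·3·√3·3) = 27/31.18 = 0.866, so ∠BXW = 30°.

Therefore, the measure of angle ∠BXW = 30°.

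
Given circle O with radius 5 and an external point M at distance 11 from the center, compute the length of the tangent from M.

The tangent, radius, and line from the external point to the center form a right triangle.
The right angle is where the tangent meets the radius.
By the Pythagorean theorem: tangent² + 5² = 11²
tangent² = 121 - 25 = 96
tangent = 4*sqrt(6)

4*sqrt(6)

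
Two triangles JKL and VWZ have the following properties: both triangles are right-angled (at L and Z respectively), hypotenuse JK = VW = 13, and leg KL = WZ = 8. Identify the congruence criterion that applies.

The given information provides:
both triangles are right-angled (at L and Z respectively), hypotenuse JK = VW = 13, and leg KL = WZ = 8
This matches the HL congruence theorem.
The hypotenuse and one leg of two right triangles are equal (Hypotenuse-Leg).

HL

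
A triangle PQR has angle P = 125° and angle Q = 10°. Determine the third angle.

angle R = 180 - 125 - 10 = 45 degrees.

45 degrees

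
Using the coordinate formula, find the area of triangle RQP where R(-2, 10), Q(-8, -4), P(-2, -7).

Shoelace: Area = (1/2)|-2(-4--7) + -8(-7-10) + -2(10--4)| = (1/2)(102) = 51

51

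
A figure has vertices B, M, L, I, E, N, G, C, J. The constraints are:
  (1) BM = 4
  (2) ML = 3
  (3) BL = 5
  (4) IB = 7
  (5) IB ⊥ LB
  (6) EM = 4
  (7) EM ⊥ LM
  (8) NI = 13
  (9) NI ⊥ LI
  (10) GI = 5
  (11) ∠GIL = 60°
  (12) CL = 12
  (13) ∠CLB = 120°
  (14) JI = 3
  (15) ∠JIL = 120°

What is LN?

Step 1: By the law of cosines on triangle LBI: LI² = 5² + 7² − 2·5·7·cos(90°) = 74, so LI = √74.
Step 2: By the law of cosines on triangle LIN: LN² = √74² + 13² − 2·√74·13·cos(90°) = 243, so LN = 9·√3.

Therefore, the length of LN = 9·√3.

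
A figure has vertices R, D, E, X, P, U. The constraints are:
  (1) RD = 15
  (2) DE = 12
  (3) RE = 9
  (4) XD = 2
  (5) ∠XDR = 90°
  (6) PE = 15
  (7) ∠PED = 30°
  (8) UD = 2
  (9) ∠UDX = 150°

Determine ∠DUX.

Step 1: By the law of cosines on triangle UDX: UX² = 2² + 2² − 2·2·2·cos(150°) = 14.93, so UX ≈ 3.86.
Step 2: By the inverse law of cosines on triangle DUX: cos(∠DUX) = (2² + 3.86² − 2²) / (2·2·3.86) = 14.93/15.45 = 0.9659, so ∠DUX = 15°.

Therefore, the measure of angle ∠DUX = 15°.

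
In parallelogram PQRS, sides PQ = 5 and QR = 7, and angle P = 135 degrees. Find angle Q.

In a parallelogram, consecutive angles are supplementary (sum to 180°).
angle Q = 180 - angle P
angle Q = 180 - 135
angle Q = 45 degrees

45 degrees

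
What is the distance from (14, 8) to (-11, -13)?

d = sqrt((-11 - 14)^2 + (-13 - 8)^2)
d = sqrt(-25^2 + -21^2)
d = sqrt(625 + 441)
d = sqrt(1066)

sqrt(1066)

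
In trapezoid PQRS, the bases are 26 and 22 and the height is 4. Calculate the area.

A trapezoid's area equals the midsegment times the height.
The midsegment is (26 + 22) / 2 = 24.
Area = 24 * 4 = 96.

96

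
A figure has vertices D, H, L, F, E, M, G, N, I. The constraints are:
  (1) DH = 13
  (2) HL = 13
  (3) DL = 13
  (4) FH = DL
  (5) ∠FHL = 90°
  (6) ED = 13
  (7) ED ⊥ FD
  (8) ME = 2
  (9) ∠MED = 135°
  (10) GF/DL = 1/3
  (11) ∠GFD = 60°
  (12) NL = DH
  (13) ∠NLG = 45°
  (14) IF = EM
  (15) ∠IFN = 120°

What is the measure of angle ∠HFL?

From the given relations: FH = DL = 13.
Step 1: By the law of cosines on triangle FHL: FL² = 13² + 13² − 2·13·13·cos(90°) = 338, so FL = 13·√2.
Step 2: By the inverse law of cosines on triangle HFL: cos(∠HFL) = (13² + (13·√2)² − 13²) / (2·13·13·√2) = 338/478 = 0.7071, so ∠HFL = 45°.

Therefore, the measure of angle ∠HFL = 45°.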